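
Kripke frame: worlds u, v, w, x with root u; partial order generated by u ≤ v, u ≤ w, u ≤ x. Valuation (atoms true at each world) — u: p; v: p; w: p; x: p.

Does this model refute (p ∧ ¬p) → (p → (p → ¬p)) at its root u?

u ⊩ (p ∧ ¬p) → (p → (p → ¬p)) vacuously: no world accessible from u forces the antecedent p ∧ ¬p.
So the root u forces (p ∧ ¬p) → (p → (p → ¬p)); the model is not a countermodel.

No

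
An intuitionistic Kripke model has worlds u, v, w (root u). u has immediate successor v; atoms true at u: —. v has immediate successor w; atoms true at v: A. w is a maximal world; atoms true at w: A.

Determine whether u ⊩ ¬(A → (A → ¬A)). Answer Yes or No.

Yes

u ⊩ ¬(A → (A → ¬A)): no world accessible from u forces A → (A → ¬A).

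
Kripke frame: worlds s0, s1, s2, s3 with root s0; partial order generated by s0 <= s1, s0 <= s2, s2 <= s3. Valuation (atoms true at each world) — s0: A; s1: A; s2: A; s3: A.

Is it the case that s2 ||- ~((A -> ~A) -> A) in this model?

No

s2 ||-/- ~((A -> ~A) -> A) since s2 is accessible from s2 and s2 ||- (A -> ~A) -> A.
s2 ||- (A -> ~A) -> A vacuously: no world accessible from s2 forces the antecedent A -> ~A.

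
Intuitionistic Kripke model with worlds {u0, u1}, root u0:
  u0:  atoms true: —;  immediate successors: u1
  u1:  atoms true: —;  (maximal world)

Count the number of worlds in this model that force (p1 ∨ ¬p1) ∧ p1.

u0: does not force it — u0 ⊮ (p1 ∨ ¬p1) ∧ p1 since u0 fails p1.
u1: does not force it.
Worlds forcing the formula: { }.

0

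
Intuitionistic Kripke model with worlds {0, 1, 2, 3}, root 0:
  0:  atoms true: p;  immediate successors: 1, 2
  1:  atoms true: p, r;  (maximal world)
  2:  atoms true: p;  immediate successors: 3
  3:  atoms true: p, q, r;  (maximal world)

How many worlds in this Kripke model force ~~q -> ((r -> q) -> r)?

0: does not force it — 0 ||-/- ~~q -> ((r -> q) -> r): at the accessible world 2, 2 ||- ~~q but 2 ||-/- (r -> q) -> r.
1: forces it.
2: does not force it.
3: forces it.
Worlds forcing the formula: {1, 3}.

2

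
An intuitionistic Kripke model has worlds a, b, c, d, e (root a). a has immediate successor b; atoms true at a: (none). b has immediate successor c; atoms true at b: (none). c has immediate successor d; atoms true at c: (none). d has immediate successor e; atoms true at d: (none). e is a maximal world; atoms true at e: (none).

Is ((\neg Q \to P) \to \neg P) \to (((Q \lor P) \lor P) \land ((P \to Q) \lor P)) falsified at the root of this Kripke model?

a \nVdash ((\neg Q \to P) \to \neg P) \to (((Q \lor P) \lor P) \land ((P \to Q) \lor P)): already at a itself, a \Vdash (\neg Q \to P) \to \neg P but a \nVdash ((Q \lor P) \lor P) \land ((P \to Q) \lor P).
a \nVdash ((Q \lor P) \lor P) \land ((P \to Q) \lor P) since a fails (Q \lor P) \lor P.
So the root a does not force ((\neg Q \to P) \to \neg P) \to (((Q \lor P) \lor P) \land ((P \to Q) \lor P)); the model is a countermodel.

Yes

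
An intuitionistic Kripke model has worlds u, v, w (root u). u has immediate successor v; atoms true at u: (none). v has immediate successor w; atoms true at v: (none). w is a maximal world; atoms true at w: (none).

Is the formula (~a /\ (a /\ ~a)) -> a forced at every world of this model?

Yes

u ||- (~a /\ (a /\ ~a)) -> a vacuously: no world accessible from u forces the antecedent ~a /\ (a /\ ~a).
Since the root u forces (~a /\ (a /\ ~a)) -> a and forcing is persistent (monotone upward), every world forces it.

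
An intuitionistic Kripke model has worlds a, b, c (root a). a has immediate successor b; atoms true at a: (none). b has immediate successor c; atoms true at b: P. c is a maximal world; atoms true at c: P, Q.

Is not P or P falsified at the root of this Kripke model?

a does not force not P or P: neither disjunct is forced at a.
a does not force not P since b is accessible from a and b forces P.
So the root a does not force not P or P; the model is a countermodel.

Yes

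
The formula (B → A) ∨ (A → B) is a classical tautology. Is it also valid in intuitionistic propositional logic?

No

This is the Gödel–Dummett linearity axiom, which is not intuitionistically valid.
A Kripke countermodel: worlds s0, s1, s2; order generated by s0 ≤ s1, s0 ≤ s2; atoms true at each world — s0:{}; s1:{B}; s2:{A}.
s0 ⊮ (B → A) ∨ (A → B): neither disjunct is forced at s0.
s0 ⊮ B → A: at the accessible world s1, s1 ⊩ B but s1 ⊮ A.
s1 lacks atom A, so s1 ⊮ A.
So the root s0 does not force the formula.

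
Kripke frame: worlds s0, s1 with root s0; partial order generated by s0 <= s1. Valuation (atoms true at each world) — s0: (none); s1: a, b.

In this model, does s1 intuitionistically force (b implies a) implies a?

Yes

s1 forces (b implies a) implies a: every world accessible from s1 that forces b implies a (namely s1) also forces a.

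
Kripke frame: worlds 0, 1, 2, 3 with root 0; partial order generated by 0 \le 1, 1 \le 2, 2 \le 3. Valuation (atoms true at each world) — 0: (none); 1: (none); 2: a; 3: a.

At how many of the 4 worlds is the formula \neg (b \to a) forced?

0: does not force it — 0 \nVdash \neg (b \to a) since 0 is accessible from 0 and 0 \Vdash b \to a.
1: does not force it.
2: does not force it.
3: does not force it.
Worlds forcing the formula: { }.

0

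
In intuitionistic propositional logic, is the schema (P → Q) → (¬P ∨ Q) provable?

This is the material-implication-as-disjunction principle, which is not intuitionistically valid.
A Kripke countermodel: worlds 0, 1; order generated by 0 ≤ 1; atoms true at each world — 0:{}; 1:{P,Q}.
0 ⊮ (P → Q) → (¬P ∨ Q): already at 0 itself, 0 ⊩ P → Q but 0 ⊮ ¬P ∨ Q.
0 ⊮ ¬P ∨ Q: neither disjunct is forced at 0.
0 ⊮ ¬P since 1 is accessible from 0 and 1 ⊩ P.
So the root 0 does not force the formula.

No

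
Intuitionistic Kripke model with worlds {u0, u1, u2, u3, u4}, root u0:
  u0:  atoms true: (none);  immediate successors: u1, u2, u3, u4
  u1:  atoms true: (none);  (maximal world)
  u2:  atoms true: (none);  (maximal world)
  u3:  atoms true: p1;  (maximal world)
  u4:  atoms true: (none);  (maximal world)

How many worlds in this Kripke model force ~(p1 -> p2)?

u0: does not force it — u0 ||-/- ~(p1 -> p2) since u1 is accessible from u0 and u1 ||- p1 -> p2.
u1: does not force it — u1 ||-/- ~(p1 -> p2) since u1 is accessible from u1 and u1 ||- p1 -> p2.
u2: does not force it — u2 ||-/- ~(p1 -> p2) since u2 is accessible from u2 and u2 ||- p1 -> p2.
u3: forces it.
u4: does not force it.
Worlds forcing the formula: {u3}.

1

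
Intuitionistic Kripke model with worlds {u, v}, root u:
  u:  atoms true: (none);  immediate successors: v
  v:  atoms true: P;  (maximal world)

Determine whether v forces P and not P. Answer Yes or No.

No

v does not force P and not P since v fails not P.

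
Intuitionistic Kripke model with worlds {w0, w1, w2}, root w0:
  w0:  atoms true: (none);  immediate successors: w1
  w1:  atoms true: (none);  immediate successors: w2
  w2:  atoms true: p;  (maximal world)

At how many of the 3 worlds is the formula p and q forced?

w0: does not force it — w0 does not force p and q since w0 fails p.
w1: does not force it — w1 does not force p and q since w1 fails p.
w2: does not force it.
Worlds forcing the formula: { }.

0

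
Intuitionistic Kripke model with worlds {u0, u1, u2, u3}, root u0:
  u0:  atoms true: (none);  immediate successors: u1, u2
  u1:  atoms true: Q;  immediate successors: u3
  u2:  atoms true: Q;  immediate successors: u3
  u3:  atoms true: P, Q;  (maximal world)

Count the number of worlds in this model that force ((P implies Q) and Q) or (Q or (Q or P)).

3

u0: does not force it — u0 does not force ((P implies Q) and Q) or (Q or (Q or P)): neither disjunct is forced at u0.
u1: forces it.
u2: forces it.
u3: forces it.
Worlds forcing the formula: {u1, u2, u3}.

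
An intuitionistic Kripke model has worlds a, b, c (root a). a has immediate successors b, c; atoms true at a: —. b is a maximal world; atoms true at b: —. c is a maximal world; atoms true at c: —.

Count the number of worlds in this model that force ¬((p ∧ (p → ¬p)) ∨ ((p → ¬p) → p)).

a: forces it.
b: forces it.
c: forces it.
Worlds forcing the formula: {a, b, c}.

3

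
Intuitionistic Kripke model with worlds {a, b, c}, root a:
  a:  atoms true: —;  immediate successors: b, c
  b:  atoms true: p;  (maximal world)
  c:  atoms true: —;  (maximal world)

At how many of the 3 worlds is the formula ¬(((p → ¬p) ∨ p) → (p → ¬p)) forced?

1

a: does not force it — a ⊮ ¬(((p → ¬p) ∨ p) → (p → ¬p)) since c is accessible from a and c ⊩ ((p → ¬p) ∨ p) → (p → ¬p).
b: forces it.
c: does not force it — c ⊮ ¬(((p → ¬p) ∨ p) → (p → ¬p)) since c is accessible from c and c ⊩ ((p → ¬p) ∨ p) → (p → ¬p).
Worlds forcing the formula: {b}.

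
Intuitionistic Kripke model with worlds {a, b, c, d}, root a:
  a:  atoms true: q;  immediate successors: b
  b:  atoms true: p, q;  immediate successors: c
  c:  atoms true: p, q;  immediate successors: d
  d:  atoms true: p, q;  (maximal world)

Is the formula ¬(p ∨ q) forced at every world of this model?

No

Not every world: a ⊮ ¬(p ∨ q).
a ⊮ ¬(p ∨ q) since a is accessible from a and a ⊩ p ∨ q.
a ⊩ p ∨ q via the disjunct q.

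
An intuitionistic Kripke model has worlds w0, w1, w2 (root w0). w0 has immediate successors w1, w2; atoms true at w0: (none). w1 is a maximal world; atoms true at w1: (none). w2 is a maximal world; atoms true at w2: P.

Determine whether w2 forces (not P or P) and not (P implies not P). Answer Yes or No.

Yes

w2 forces (not P or P) and not (P implies not P) since w2 forces both conjuncts.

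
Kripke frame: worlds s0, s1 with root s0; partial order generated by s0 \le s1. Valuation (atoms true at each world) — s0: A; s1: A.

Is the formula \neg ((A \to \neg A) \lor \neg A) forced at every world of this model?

Yes

s0 \Vdash \neg ((A \to \neg A) \lor \neg A): no world accessible from s0 forces (A \to \neg A) \lor \neg A.
Since the root s0 forces \neg ((A \to \neg A) \lor \neg A) and forcing is persistent (monotone upward), every world forces it.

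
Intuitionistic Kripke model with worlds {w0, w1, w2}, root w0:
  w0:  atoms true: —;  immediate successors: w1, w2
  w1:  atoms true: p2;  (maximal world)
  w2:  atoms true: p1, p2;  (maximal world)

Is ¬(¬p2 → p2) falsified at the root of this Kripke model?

w0 ⊮ ¬(¬p2 → p2) since w0 is accessible from w0 and w0 ⊩ ¬p2 → p2.
w0 ⊩ ¬p2 → p2 vacuously: no world accessible from w0 forces the antecedent ¬p2.
So the root w0 does not force ¬(¬p2 → p2); the model is a countermodel.

Yes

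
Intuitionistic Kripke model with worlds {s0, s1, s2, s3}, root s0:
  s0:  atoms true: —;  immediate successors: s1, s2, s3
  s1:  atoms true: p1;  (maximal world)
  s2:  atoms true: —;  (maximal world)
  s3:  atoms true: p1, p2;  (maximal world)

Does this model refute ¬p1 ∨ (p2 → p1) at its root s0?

No

s0 ⊩ ¬p1 ∨ (p2 → p1) via the disjunct p2 → p1.
So the root s0 forces ¬p1 ∨ (p2 → p1); the model is not a countermodel.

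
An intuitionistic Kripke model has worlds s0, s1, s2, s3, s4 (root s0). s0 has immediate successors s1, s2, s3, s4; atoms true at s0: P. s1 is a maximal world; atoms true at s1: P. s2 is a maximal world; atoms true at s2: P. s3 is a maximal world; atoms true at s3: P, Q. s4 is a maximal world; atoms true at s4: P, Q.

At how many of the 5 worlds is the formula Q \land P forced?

2

s0: does not force it — s0 \nVdash Q \land P since s0 fails Q.
s1: does not force it — s1 \nVdash Q \land P since s1 fails Q.
s2: does not force it — s2 \nVdash Q \land P since s2 fails Q.
s3: forces it.
s4: forces it.
Worlds forcing the formula: {s3, s4}.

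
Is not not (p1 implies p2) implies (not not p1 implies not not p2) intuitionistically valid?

This is the distribution of double negation over implication, which is intuitionistically derivable.
Assume not not (p1 implies p2) and not not p1; suppose not p2. Then p1 implies p2 would give not p1 (by contraposition), contradicting not not p1; so not (p1 implies p2), contradicting not not (p1 implies p2). Hence not not p2.

Yes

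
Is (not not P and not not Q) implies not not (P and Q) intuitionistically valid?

Yes

This is the distribution of double negation over conjunction, which is intuitionistically derivable.
Assume not not P, not not Q, and not (P and Q). From P we'd get not Q (since P and Q is refuted), contradicting not not Q; so not P, contradicting not not P.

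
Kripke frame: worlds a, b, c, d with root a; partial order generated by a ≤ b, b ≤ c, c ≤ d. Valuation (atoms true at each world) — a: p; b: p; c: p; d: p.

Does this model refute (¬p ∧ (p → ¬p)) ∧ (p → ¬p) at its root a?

a ⊮ (¬p ∧ (p → ¬p)) ∧ (p → ¬p) since a fails ¬p ∧ (p → ¬p).
So the root a does not force (¬p ∧ (p → ¬p)) ∧ (p → ¬p); the model is a countermodel.

Yes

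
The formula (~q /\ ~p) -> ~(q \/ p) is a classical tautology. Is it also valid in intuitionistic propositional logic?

Yes

This is a constructively valid De Morgan direction (conjunction of negations to negated disjunction), which is intuitionistically derivable.
If both ~q and ~p hold at a world, no accessible world forces q or forces p, so none forces q \/ p.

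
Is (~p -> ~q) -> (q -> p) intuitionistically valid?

No

This is the converse of contraposition, which is not intuitionistically valid.
A Kripke countermodel: worlds u, v; order generated by u <= v; atoms true at each world — u:{q}; v:{p,q}.
u ||-/- (~p -> ~q) -> (q -> p): already at u itself, u ||- ~p -> ~q but u ||-/- q -> p.
u ||-/- q -> p: already at u itself, u ||- q but u ||-/- p.
u lacks atom p, so u ||-/- p.
So the root u does not force the formula.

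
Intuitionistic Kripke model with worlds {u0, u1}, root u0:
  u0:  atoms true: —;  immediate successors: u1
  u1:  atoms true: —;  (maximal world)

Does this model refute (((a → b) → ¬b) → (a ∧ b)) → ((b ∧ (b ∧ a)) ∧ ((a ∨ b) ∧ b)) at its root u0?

No

u0 ⊩ (((a → b) → ¬b) → (a ∧ b)) → ((b ∧ (b ∧ a)) ∧ ((a ∨ b) ∧ b)) vacuously: no world accessible from u0 forces the antecedent ((a → b) → ¬b) → (a ∧ b).
So the root u0 forces (((a → b) → ¬b) → (a ∧ b)) → ((b ∧ (b ∧ a)) ∧ ((a ∨ b) ∧ b)); the model is not a countermodel.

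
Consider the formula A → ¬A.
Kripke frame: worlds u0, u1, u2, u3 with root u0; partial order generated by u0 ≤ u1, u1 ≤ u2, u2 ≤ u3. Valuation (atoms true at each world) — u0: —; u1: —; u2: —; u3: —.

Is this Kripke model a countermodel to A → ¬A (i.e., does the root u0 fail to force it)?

No

u0 ⊩ A → ¬A vacuously: no world accessible from u0 forces the antecedent A.
So the root u0 forces A → ¬A; the model is not a countermodel.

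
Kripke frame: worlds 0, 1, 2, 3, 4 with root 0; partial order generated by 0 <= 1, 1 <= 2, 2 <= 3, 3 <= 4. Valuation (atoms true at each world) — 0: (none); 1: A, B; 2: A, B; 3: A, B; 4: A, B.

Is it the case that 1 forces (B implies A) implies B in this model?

Yes

1 forces (B implies A) implies B: every world accessible from 1 that forces B implies A (namely 1, 2, 3, 4) also forces B.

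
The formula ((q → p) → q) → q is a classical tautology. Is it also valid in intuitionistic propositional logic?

No

This is Peirce's law, which is not intuitionistically valid.
A Kripke countermodel: worlds 0, 1; order generated by 0 ≤ 1; atoms true at each world — 0:{}; 1:{q}.
0 ⊮ ((q → p) → q) → q: already at 0 itself, 0 ⊩ (q → p) → q but 0 ⊮ q.
0 lacks atom q, so 0 ⊮ q.
So the root 0 does not force the formula.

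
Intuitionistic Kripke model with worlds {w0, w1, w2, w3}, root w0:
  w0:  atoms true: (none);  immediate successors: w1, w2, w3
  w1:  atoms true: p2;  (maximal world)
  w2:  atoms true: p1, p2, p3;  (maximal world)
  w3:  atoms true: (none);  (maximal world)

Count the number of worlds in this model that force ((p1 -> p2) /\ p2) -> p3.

2

w0: does not force it — w0 ||-/- ((p1 -> p2) /\ p2) -> p3: at the accessible world w1, w1 ||- (p1 -> p2) /\ p2 but w1 ||-/- p3.
w1: does not force it.
w2: forces it.
w3: forces it.
Worlds forcing the formula: {w2, w3}.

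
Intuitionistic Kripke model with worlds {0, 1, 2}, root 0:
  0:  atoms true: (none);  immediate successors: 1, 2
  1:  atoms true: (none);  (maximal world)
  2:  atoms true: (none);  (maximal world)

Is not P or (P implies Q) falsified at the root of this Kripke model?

0 forces not P or (P implies Q) via the disjunct not P.
So the root 0 forces not P or (P implies Q); the model is not a countermodel.

No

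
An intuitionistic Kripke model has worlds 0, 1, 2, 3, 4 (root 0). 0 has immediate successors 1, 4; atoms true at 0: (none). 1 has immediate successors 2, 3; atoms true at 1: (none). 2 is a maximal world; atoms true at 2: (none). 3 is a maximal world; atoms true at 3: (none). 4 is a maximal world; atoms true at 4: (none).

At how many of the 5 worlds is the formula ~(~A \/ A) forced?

0: does not force it — 0 ||-/- ~(~A \/ A) since 0 is accessible from 0 and 0 ||- ~A \/ A.
1: does not force it — 1 ||-/- ~(~A \/ A) since 1 is accessible from 1 and 1 ||- ~A \/ A.
2: does not force it.
3: does not force it.
4: does not force it.
Worlds forcing the formula: { }.

0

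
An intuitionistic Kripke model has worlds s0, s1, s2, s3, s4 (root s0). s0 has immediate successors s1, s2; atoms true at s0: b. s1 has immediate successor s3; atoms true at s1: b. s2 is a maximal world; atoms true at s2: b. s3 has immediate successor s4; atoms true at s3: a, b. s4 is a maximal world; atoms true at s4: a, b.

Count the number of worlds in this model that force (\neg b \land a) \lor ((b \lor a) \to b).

5

s0: forces it.
s1: forces it.
s2: forces it.
s3: forces it.
s4: forces it.
Worlds forcing the formula: {s0, s1, s2, s3, s4}.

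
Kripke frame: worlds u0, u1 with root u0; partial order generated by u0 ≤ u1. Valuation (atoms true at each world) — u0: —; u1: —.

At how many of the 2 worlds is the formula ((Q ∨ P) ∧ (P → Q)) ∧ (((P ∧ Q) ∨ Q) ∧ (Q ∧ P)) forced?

u0: does not force it — u0 ⊮ ((Q ∨ P) ∧ (P → Q)) ∧ (((P ∧ Q) ∨ Q) ∧ (Q ∧ P)) since u0 fails (Q ∨ P) ∧ (P → Q).
u1: does not force it.
Worlds forcing the formula: { }.

0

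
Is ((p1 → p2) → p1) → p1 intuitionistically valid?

No

This is Peirce's law, which is not intuitionistically valid.
A Kripke countermodel: worlds 0, 1; order generated by 0 ≤ 1; atoms true at each world — 0:{}; 1:{p1}.
0 ⊮ ((p1 → p2) → p1) → p1: already at 0 itself, 0 ⊩ (p1 → p2) → p1 but 0 ⊮ p1.
0 lacks atom p1, so 0 ⊮ p1.
So the root 0 does not force the formula.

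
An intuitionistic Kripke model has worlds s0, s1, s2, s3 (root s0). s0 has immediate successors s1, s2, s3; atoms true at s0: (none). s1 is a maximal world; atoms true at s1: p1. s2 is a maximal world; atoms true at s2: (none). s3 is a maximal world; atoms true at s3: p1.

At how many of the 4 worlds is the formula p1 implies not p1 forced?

1

s0: does not force it — s0 does not force p1 implies not p1: at the accessible world s1, s1 forces p1 but s1 does not force not p1.
s1: does not force it — s1 does not force p1 implies not p1: already at s1 itself, s1 forces p1 but s1 does not force not p1.
s2: forces it.
s3: does not force it — s3 does not force p1 implies not p1: already at s3 itself, s3 forces p1 but s3 does not force not p1.
Worlds forcing the formula: {s2}.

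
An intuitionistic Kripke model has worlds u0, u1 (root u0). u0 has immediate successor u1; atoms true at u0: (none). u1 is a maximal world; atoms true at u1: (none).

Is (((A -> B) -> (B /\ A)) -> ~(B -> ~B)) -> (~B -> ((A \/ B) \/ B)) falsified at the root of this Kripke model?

Yes

u0 ||-/- (((A -> B) -> (B /\ A)) -> ~(B -> ~B)) -> (~B -> ((A \/ B) \/ B)): already at u0 itself, u0 ||- ((A -> B) -> (B /\ A)) -> ~(B -> ~B) but u0 ||-/- ~B -> ((A \/ B) \/ B).
u0 ||-/- ~B -> ((A \/ B) \/ B): already at u0 itself, u0 ||- ~B but u0 ||-/- (A \/ B) \/ B.
u0 ||-/- (A \/ B) \/ B: neither disjunct is forced at u0.
u0 ||-/- A \/ B: neither disjunct is forced at u0.
So the root u0 does not force (((A -> B) -> (B /\ A)) -> ~(B -> ~B)) -> (~B -> ((A \/ B) \/ B)); the model is a countermodel.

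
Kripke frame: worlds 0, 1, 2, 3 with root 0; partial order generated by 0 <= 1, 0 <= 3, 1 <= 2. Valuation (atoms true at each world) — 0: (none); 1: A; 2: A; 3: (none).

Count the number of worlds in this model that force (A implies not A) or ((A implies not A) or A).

3

0: does not force it — 0 does not force (A implies not A) or ((A implies not A) or A): neither disjunct is forced at 0.
1: forces it.
2: forces it.
3: forces it.
Worlds forcing the formula: {1, 2, 3}.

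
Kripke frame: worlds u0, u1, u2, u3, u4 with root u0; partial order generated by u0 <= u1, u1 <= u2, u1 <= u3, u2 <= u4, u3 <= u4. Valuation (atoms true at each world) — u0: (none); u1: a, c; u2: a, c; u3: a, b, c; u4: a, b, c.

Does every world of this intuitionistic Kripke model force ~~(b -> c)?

Yes

u0 ||- ~~(b -> c): no world accessible from u0 forces ~(b -> c).
Since the root u0 forces ~~(b -> c) and forcing is persistent (monotone upward), every world forces it.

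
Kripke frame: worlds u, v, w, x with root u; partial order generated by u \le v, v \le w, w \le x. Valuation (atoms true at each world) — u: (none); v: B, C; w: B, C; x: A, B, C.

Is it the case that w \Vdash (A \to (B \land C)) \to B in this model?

Yes

w \Vdash (A \to (B \land C)) \to B: every world accessible from w that forces A \to (B \land C) (namely w, x) also forces B.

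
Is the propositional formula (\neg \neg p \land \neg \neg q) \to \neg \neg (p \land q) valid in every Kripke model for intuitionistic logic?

This is the distribution of double negation over conjunction, which is intuitionistically derivable.
Assume \neg \neg p, \neg \neg q, and \neg (p \land q). From p we'd get \neg q (since p \land q is refuted), contradicting \neg \neg q; so \neg p, contradicting \neg \neg p.

Yes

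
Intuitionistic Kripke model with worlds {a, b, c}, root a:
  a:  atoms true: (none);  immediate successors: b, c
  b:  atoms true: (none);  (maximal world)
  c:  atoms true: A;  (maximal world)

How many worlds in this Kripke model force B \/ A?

1

a: does not force it — a ||-/- B \/ A: neither disjunct is forced at a.
b: does not force it.
c: forces it.
Worlds forcing the formula: {c}.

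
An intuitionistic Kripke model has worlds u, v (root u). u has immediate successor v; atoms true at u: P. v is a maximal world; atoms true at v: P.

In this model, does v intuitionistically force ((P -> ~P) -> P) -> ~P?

No

v ||-/- ((P -> ~P) -> P) -> ~P: already at v itself, v ||- (P -> ~P) -> P but v ||-/- ~P.
v ||-/- ~P since v is accessible from v and v ||- P.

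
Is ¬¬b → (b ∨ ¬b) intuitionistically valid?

This is a variant of double-negation elimination (deriving excluded middle from double negation), which is not intuitionistically valid.
A Kripke countermodel: worlds 0, 1; order generated by 0 ≤ 1; atoms true at each world — 0:{}; 1:{b}.
0 ⊮ ¬¬b → (b ∨ ¬b): already at 0 itself, 0 ⊩ ¬¬b but 0 ⊮ b ∨ ¬b.
0 ⊮ b ∨ ¬b: neither disjunct is forced at 0.
0 lacks atom b, so 0 ⊮ b.
So the root 0 does not force the formula.

No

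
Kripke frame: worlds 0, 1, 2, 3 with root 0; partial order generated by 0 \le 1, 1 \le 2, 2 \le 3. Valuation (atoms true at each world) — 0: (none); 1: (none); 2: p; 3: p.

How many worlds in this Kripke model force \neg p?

0

0: does not force it — 0 \nVdash \neg p since 2 is accessible from 0 and 2 \Vdash p.
1: does not force it.
2: does not force it.
3: does not force it.
Worlds forcing the formula: { }.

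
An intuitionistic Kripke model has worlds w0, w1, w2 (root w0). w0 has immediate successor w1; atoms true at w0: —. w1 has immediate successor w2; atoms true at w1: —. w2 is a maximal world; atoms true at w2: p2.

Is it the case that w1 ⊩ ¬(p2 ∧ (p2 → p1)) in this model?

Yes

w1 ⊩ ¬(p2 ∧ (p2 → p1)): no world accessible from w1 forces p2 ∧ (p2 → p1).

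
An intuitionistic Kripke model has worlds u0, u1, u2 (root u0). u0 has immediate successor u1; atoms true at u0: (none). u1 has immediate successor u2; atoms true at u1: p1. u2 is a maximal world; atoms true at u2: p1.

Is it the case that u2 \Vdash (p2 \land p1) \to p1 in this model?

u2 \Vdash (p2 \land p1) \to p1 vacuously: no world accessible from u2 forces the antecedent p2 \land p1.

Yes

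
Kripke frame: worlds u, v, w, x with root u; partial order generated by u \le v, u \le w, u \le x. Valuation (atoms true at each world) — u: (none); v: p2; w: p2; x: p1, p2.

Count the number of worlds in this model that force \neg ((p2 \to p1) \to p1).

u: does not force it — u \nVdash \neg ((p2 \to p1) \to p1) since u is accessible from u and u \Vdash (p2 \to p1) \to p1.
v: does not force it — v \nVdash \neg ((p2 \to p1) \to p1) since v is accessible from v and v \Vdash (p2 \to p1) \to p1.
w: does not force it — w \nVdash \neg ((p2 \to p1) \to p1) since w is accessible from w and w \Vdash (p2 \to p1) \to p1.
x: does not force it.
Worlds forcing the formula: { }.

0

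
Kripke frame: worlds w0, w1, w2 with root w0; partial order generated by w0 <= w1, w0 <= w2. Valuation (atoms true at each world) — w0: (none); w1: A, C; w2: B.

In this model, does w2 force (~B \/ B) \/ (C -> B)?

w2 ||- (~B \/ B) \/ (C -> B) via the disjunct ~B \/ B.

Yes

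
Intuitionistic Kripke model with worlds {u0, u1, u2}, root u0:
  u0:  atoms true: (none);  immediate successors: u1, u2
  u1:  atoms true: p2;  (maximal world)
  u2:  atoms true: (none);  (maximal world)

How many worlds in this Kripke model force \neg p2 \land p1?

0

u0: does not force it — u0 \nVdash \neg p2 \land p1 since u0 fails \neg p2.
u1: does not force it — u1 \nVdash \neg p2 \land p1 since u1 fails \neg p2.
u2: does not force it.
Worlds forcing the formula: { }.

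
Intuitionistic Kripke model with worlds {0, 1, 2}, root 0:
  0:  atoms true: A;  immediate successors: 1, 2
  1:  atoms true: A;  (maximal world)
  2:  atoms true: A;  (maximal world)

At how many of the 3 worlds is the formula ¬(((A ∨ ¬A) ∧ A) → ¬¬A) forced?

0: does not force it — 0 ⊮ ¬(((A ∨ ¬A) ∧ A) → ¬¬A) since 0 is accessible from 0 and 0 ⊩ ((A ∨ ¬A) ∧ A) → ¬¬A.
1: does not force it — 1 ⊮ ¬(((A ∨ ¬A) ∧ A) → ¬¬A) since 1 is accessible from 1 and 1 ⊩ ((A ∨ ¬A) ∧ A) → ¬¬A.
2: does not force it — 2 ⊮ ¬(((A ∨ ¬A) ∧ A) → ¬¬A) since 2 is accessible from 2 and 2 ⊩ ((A ∨ ¬A) ∧ A) → ¬¬A.
Worlds forcing the formula: { }.

0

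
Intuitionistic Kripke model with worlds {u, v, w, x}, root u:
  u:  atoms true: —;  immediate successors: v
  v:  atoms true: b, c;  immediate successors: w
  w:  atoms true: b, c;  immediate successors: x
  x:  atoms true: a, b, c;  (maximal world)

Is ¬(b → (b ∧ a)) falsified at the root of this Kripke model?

u ⊮ ¬(b → (b ∧ a)) since x is accessible from u and x ⊩ b → (b ∧ a).
x ⊩ b → (b ∧ a): every world accessible from x that forces b (namely x) also forces b ∧ a.
So the root u does not force ¬(b → (b ∧ a)); the model is a countermodel.

Yes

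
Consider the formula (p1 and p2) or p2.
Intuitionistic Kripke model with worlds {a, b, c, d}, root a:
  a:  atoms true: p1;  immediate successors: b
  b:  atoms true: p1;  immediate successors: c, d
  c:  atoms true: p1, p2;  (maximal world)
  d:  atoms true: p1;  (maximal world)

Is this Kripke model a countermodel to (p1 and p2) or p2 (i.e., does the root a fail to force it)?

Yes

a does not force (p1 and p2) or p2: neither disjunct is forced at a.
a does not force p1 and p2 since a fails p2.
So the root a does not force (p1 and p2) or p2; the model is a countermodel.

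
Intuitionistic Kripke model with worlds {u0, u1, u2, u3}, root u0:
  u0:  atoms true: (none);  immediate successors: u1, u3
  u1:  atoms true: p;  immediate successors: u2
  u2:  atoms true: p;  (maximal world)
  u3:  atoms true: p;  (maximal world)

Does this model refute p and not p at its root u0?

u0 does not force p and not p since u0 fails p.
So the root u0 does not force p and not p; the model is a countermodel.

Yes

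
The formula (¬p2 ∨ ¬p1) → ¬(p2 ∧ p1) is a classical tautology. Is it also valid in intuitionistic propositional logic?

This is a constructively valid De Morgan direction (disjunction of negations to negated conjunction), which is intuitionistically derivable.
If ¬p2 holds at a world then no accessible world forces p2, hence none forces p2 ∧ p1; likewise for ¬p1.

Yes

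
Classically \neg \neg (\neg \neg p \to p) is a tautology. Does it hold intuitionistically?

Yes

This is the double negation of double-negation elimination, which is intuitionistically derivable.
By Glivenko's theorem the double negation of any classical propositional tautology is intuitionistically provable; \neg \neg p \to p is classically a tautology.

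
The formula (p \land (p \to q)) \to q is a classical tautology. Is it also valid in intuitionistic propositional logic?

This is modus ponens in implicational form, which is intuitionistically derivable.
If a world forces p and p \to q, then applying the implication at that world (which is accessible from itself) gives q.

Yes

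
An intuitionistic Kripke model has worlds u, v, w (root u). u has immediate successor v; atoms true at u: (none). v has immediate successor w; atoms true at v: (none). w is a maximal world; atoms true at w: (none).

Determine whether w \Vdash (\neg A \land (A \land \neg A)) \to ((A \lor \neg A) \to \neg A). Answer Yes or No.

w \Vdash (\neg A \land (A \land \neg A)) \to ((A \lor \neg A) \to \neg A) vacuously: no world accessible from w forces the antecedent \neg A \land (A \land \neg A).

Yes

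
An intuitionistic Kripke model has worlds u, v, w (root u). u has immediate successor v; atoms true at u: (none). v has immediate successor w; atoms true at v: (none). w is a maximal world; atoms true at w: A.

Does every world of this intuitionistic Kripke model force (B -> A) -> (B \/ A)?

No

Not every world: u ||-/- (B -> A) -> (B \/ A).
u ||-/- (B -> A) -> (B \/ A): already at u itself, u ||- B -> A but u ||-/- B \/ A.
u ||-/- B \/ A: neither disjunct is forced at u.
u lacks atom B, so u ||-/- B.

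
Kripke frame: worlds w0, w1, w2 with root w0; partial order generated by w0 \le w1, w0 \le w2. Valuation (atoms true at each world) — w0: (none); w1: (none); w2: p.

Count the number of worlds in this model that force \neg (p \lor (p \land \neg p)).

1

w0: does not force it — w0 \nVdash \neg (p \lor (p \land \neg p)) since w2 is accessible from w0 and w2 \Vdash p \lor (p \land \neg p).
w1: forces it.
w2: does not force it.
Worlds forcing the formula: {w1}.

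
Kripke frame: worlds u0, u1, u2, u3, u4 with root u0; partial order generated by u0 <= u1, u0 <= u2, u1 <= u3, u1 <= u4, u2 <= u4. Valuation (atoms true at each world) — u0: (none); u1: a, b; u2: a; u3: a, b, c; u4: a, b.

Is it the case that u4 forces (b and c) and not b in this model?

No

u4 does not force (b and c) and not b since u4 fails b and c.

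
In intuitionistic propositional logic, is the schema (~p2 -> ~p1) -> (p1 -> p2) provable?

This is the converse of contraposition, which is not intuitionistically valid.
A Kripke countermodel: worlds u, v; order generated by u <= v; atoms true at each world — u:{p1}; v:{p1,p2}.
u ||-/- (~p2 -> ~p1) -> (p1 -> p2): already at u itself, u ||- ~p2 -> ~p1 but u ||-/- p1 -> p2.
u ||-/- p1 -> p2: already at u itself, u ||- p1 but u ||-/- p2.
u lacks atom p2, so u ||-/- p2.
So the root u does not force the formula.

No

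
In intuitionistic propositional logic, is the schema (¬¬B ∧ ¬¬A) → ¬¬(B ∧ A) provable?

This is the distribution of double negation over conjunction, which is intuitionistically derivable.
Assume ¬¬B, ¬¬A, and ¬(B ∧ A). From B we'd get ¬A (since B ∧ A is refuted), contradicting ¬¬A; so ¬B, contradicting ¬¬B.

Yes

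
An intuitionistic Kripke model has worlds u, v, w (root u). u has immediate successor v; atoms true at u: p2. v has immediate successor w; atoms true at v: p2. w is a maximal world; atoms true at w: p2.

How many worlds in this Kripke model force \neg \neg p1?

u: does not force it — u \nVdash \neg \neg p1 since u is accessible from u and u \Vdash \neg p1.
v: does not force it.
w: does not force it.
Worlds forcing the formula: { }.

0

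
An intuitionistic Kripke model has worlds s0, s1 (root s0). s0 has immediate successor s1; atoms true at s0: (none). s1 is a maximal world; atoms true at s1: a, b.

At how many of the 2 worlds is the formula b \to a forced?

2

s0: forces it.
s1: forces it.
Worlds forcing the formula: {s0, s1}.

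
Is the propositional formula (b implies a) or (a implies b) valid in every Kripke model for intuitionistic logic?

No

This is the Gödel–Dummett linearity axiom, which is not intuitionistically valid.
A Kripke countermodel: worlds u0, u1, u2; order generated by u0 <= u1, u0 <= u2; atoms true at each world — u0:{}; u1:{b}; u2:{a}.
u0 does not force (b implies a) or (a implies b): neither disjunct is forced at u0.
u0 does not force b implies a: at the accessible world u1, u1 forces b but u1 does not force a.
u1 lacks atom a, so u1 does not force a.
So the root u0 does not force the formula.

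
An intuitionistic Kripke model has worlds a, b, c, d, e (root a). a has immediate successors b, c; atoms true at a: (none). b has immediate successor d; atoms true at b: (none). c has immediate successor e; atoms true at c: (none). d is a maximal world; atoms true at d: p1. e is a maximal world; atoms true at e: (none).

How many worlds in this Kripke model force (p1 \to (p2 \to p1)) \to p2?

a: does not force it — a \nVdash (p1 \to (p2 \to p1)) \to p2: already at a itself, a \Vdash p1 \to (p2 \to p1) but a \nVdash p2.
b: does not force it — b \nVdash (p1 \to (p2 \to p1)) \to p2: already at b itself, b \Vdash p1 \to (p2 \to p1) but b \nVdash p2.
c: does not force it.
d: does not force it.
e: does not force it.
Worlds forcing the formula: { }.

0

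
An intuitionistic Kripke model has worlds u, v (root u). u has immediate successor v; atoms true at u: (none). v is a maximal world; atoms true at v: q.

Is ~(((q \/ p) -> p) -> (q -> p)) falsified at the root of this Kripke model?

u ||-/- ~(((q \/ p) -> p) -> (q -> p)) since u is accessible from u and u ||- ((q \/ p) -> p) -> (q -> p).
u ||- ((q \/ p) -> p) -> (q -> p) vacuously: no world accessible from u forces the antecedent (q \/ p) -> p.
So the root u does not force ~(((q \/ p) -> p) -> (q -> p)); the model is a countermodel.

Yes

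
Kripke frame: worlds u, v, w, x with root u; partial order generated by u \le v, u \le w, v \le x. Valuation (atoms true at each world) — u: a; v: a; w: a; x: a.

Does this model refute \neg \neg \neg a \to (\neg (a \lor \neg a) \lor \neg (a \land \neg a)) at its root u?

u \Vdash \neg \neg \neg a \to (\neg (a \lor \neg a) \lor \neg (a \land \neg a)) vacuously: no world accessible from u forces the antecedent \neg \neg \neg a.
So the root u forces \neg \neg \neg a \to (\neg (a \lor \neg a) \lor \neg (a \land \neg a)); the model is not a countermodel.

No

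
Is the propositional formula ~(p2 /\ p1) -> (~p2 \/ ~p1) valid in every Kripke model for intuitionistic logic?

This is the constructively invalid direction of De Morgan's law for conjunction, which is not intuitionistically valid.
A Kripke countermodel: worlds a, b, c; order generated by a <= b, a <= c; atoms true at each world — a:{}; b:{p2}; c:{p1}.
a ||-/- ~(p2 /\ p1) -> (~p2 \/ ~p1): already at a itself, a ||- ~(p2 /\ p1) but a ||-/- ~p2 \/ ~p1.
a ||-/- ~p2 \/ ~p1: neither disjunct is forced at a.
a ||-/- ~p2 since b is accessible from a and b ||- p2.
So the root a does not force the formula.

No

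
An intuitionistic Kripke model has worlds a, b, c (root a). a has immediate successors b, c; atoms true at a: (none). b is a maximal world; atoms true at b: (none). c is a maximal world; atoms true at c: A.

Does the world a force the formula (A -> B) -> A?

a ||-/- (A -> B) -> A: at the accessible world b, b ||- A -> B but b ||-/- A.
b lacks atom A, so b ||-/- A.

No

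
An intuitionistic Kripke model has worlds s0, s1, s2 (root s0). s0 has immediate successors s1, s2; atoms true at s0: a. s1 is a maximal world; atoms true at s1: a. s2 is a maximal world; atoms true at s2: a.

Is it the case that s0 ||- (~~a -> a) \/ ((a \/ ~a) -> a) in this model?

Yes

s0 ||- (~~a -> a) \/ ((a \/ ~a) -> a) via the disjunct ~~a -> a.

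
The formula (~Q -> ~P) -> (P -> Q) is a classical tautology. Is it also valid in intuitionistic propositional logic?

This is the converse of contraposition, which is not intuitionistically valid.
A Kripke countermodel: worlds u0, u1; order generated by u0 <= u1; atoms true at each world — u0:{P}; u1:{P,Q}.
u0 ||-/- (~Q -> ~P) -> (P -> Q): already at u0 itself, u0 ||- ~Q -> ~P but u0 ||-/- P -> Q.
u0 ||-/- P -> Q: already at u0 itself, u0 ||- P but u0 ||-/- Q.
u0 lacks atom Q, so u0 ||-/- Q.
So the root u0 does not force the formula.

No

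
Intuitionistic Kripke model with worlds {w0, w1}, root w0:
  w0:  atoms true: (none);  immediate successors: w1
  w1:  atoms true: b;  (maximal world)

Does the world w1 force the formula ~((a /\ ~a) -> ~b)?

No

w1 ||-/- ~((a /\ ~a) -> ~b) since w1 is accessible from w1 and w1 ||- (a /\ ~a) -> ~b.
w1 ||- (a /\ ~a) -> ~b vacuously: no world accessible from w1 forces the antecedent a /\ ~a.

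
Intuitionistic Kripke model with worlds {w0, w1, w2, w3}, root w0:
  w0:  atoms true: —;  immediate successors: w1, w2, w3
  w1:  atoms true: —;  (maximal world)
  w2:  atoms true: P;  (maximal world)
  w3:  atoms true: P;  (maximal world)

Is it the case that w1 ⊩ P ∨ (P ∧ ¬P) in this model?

w1 ⊮ P ∨ (P ∧ ¬P): neither disjunct is forced at w1.
w1 lacks atom P, so w1 ⊮ P.

No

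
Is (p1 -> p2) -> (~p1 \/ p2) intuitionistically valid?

No

This is the material-implication-as-disjunction principle, which is not intuitionistically valid.
A Kripke countermodel: worlds s0, s1; order generated by s0 <= s1; atoms true at each world — s0:{}; s1:{p1,p2}.
s0 ||-/- (p1 -> p2) -> (~p1 \/ p2): already at s0 itself, s0 ||- p1 -> p2 but s0 ||-/- ~p1 \/ p2.
s0 ||-/- ~p1 \/ p2: neither disjunct is forced at s0.
s0 ||-/- ~p1 since s1 is accessible from s0 and s1 ||- p1.
So the root s0 does not force the formula.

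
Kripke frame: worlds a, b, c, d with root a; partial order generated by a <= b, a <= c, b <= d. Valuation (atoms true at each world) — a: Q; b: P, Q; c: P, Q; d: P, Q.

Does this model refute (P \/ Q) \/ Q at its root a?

a ||- (P \/ Q) \/ Q via the disjunct P \/ Q.
So the root a forces (P \/ Q) \/ Q; the model is not a countermodel.

No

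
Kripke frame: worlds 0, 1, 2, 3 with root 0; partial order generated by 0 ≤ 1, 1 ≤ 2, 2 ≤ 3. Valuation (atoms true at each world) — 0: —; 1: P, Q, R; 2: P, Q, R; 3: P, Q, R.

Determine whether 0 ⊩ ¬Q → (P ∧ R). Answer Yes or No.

Yes

0 ⊩ ¬Q → (P ∧ R) vacuously: no world accessible from 0 forces the antecedent ¬Q.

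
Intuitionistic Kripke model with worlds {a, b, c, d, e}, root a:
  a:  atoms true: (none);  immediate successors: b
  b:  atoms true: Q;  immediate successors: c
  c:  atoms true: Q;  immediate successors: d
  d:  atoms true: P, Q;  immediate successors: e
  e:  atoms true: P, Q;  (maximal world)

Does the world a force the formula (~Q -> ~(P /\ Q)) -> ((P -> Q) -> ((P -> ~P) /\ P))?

a ||-/- (~Q -> ~(P /\ Q)) -> ((P -> Q) -> ((P -> ~P) /\ P)): already at a itself, a ||- ~Q -> ~(P /\ Q) but a ||-/- (P -> Q) -> ((P -> ~P) /\ P).
a ||-/- (P -> Q) -> ((P -> ~P) /\ P): already at a itself, a ||- P -> Q but a ||-/- (P -> ~P) /\ P.
a ||-/- (P -> ~P) /\ P since a fails P -> ~P.

No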